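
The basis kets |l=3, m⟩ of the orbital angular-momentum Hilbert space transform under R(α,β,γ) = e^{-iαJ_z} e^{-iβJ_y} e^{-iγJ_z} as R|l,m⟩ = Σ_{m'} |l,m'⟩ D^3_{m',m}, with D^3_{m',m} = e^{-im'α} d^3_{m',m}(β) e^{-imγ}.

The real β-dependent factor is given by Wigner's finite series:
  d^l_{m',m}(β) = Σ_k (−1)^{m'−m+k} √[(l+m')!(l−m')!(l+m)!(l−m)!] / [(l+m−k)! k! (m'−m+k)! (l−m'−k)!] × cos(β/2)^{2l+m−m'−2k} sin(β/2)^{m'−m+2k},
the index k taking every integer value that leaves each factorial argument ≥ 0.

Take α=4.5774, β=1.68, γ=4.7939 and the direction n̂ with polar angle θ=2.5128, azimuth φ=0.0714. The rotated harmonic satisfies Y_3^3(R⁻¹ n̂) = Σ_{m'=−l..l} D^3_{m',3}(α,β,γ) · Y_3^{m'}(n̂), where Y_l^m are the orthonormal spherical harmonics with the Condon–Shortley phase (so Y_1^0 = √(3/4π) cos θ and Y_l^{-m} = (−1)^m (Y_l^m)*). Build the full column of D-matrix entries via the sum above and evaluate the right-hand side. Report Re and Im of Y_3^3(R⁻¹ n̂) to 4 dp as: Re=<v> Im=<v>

Need the full column D^3_{m',3} for m'=−3..3 at α=4.5774, β=1.68, γ=4.7939.
cos(β/2)=0.667463, sin(β/2)=0.744643
d^3_{-3,3}: single k=6 term ⇒ +0.170486;  D = +0.135773-0.103108i
d^3_{-2,3}: single k=5 term ⇒ +0.374321;  D = +0.184207+0.325859i
d^3_{-1,3}: single k=4 term ⇒ +0.530509;  D = -0.492759+0.196541i
d^3_{0,3}: single k=3 term ⇒ +0.549087;  D = -0.132936-0.532751i
d^3_{1,3}: single k=2 term ⇒ +0.426236;  D = +0.423681-0.046598i
d^3_{2,3}: single k=1 term ⇒ +0.241635;  D = -0.006148+0.241556i
d^3_{3,3}: single k=0 term ⇒ +0.088422;  D = -0.087287-0.014125i
Y_3^{m'}(θ=2.5128,φ=0.0714) and Σ D·Y over m':
  (+0.1358-0.1031i)·(+0.0830-0.0180i)  (+0.1842+0.3259i)·(-0.2830+0.0407i)  (-0.4928+0.1965i)·(+0.4304-0.0308i)  (-0.1329-0.5328i)·(-0.0816+0.0000i)  (+0.4237-0.0466i)·(-0.4304-0.0308i)  (-0.0061+0.2416i)·(-0.2830-0.0407i)  (-0.0873-0.0141i)·(-0.0830-0.0180i)
Y_3^3(R⁻¹ n̂) = -0.416455-0.010855i

Re=-0.4165 Im=-0.0109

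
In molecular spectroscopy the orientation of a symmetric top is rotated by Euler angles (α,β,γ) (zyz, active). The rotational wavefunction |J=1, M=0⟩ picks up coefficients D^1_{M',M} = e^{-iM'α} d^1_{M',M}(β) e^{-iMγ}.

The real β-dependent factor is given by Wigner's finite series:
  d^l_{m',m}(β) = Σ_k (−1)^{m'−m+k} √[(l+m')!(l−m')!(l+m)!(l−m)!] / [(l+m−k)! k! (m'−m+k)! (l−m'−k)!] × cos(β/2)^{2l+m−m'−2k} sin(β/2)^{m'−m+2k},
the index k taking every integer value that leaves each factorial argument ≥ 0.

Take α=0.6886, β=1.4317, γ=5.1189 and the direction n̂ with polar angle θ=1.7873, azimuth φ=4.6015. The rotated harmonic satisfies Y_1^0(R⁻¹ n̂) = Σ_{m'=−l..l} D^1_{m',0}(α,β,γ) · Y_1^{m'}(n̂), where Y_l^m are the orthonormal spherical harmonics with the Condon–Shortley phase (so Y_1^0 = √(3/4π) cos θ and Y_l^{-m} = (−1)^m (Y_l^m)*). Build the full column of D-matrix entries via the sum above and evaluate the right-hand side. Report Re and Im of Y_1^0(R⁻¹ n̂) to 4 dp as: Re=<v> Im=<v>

Re=-0.3534 Im=0.0000

Need the full column D^1_{m',0} for m'=−1..1 at α=0.6886, β=1.4317, γ=5.1189.
cos(β/2)=0.754536, sin(β/2)=0.656259
d^1_{-1,0}: single k=1 term ⇒ +0.700277;  D = +0.540710+0.444996i
d^1_{0,0}: k∈[0..1] ⇒ +0.569324 -0.430676 = +0.138648;  D = +0.138648+0.000000i
d^1_{1,0}: single k=0 term ⇒ -0.700277;  D = -0.540710+0.444996i
Y_1^{m'}(θ=1.7873,φ=4.6015) and Σ D·Y over m':
  (+0.5407+0.4450i)·(-0.0373+0.3354i)  (+0.1386+0.0000i)·(-0.1050+0.0000i)  (-0.5407+0.4450i)·(+0.0373+0.3354i)
Y_1^0(R⁻¹ n̂) = -0.353397+0.000000i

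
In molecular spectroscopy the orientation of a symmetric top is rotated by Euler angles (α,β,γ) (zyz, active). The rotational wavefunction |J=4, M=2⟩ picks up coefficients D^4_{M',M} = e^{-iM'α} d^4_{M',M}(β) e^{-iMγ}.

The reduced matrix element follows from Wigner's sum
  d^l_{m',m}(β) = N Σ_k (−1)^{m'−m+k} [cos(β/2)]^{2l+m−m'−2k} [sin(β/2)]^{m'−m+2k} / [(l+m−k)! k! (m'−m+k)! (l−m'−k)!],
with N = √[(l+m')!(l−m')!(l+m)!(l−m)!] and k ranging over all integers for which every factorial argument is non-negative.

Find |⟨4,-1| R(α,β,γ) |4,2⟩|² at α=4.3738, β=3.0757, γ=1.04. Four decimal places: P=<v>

P=0.0192

D^4_{-1,2}(4.3738,3.0757,1.04) = e^{-i·-1·4.3738}·d^4_{-1,2}(3.0757)·e^{-i·2·1.04}. Compute d first:
Half-angle: c=0.032940, s=0.999457. N=√(6·120·720·2)=1018.233765
The bounds max(0,m−m')=3 and min(l+m,l−m')=5 give 3 terms
  k=3: (−1)^0·1018.2338/(72)·0.0329^5·0.9995^3 = +0.000001
  k=4: (−1)^1·1018.2338/(48)·0.0329^3·0.9995^5 = -0.000756
  k=5: (−1)^2·1018.2338/(240)·0.0329^1·0.9995^7 = +0.139224
d^4_{-1,2}(3.0757) = +0.000001 -0.000756 +0.139224 = +0.138468
|D^4_{-1,2}|² = |d^4_{-1,2}(β)|² = (+0.138468)² = 0.019174 (the z-rotation phases have unit modulus)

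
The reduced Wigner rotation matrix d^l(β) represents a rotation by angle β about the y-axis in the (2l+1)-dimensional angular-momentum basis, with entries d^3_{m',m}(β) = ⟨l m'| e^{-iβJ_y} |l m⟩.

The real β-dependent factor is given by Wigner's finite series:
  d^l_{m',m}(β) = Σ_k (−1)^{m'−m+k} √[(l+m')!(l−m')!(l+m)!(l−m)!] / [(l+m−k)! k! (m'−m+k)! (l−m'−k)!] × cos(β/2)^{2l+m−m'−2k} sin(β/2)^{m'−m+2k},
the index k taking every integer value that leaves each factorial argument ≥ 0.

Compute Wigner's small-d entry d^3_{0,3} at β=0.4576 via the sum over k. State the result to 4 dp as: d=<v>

d^3_{0,3}(β=0.4576) via Wigner's sum:
With c≡cos(β/2)=0.973939 and s≡sin(β/2)=0.226809, N=[6·6·720·1]^{1/2}=160.996894
k∈{3} keeps every argument non-negative
  k=3: (−1)^0·160.9969/(36)·0.9739^3·0.2268^3 = +0.048205
d^3_{0,3}(0.4576) = +0.048205

d=0.0482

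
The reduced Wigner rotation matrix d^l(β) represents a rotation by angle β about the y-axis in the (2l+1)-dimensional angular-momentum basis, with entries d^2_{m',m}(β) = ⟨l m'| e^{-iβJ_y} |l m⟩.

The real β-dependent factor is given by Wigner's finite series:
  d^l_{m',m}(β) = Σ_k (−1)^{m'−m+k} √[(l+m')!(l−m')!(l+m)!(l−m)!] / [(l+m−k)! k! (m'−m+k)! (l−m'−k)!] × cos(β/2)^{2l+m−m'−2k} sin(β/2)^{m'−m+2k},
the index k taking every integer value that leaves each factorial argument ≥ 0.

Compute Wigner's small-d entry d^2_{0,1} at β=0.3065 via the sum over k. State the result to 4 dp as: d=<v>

d=0.3523

d^2_{0,1}(β=0.3065) via Wigner's sum:
c=cos(0.3065/2)=0.988280, s=sin(0.3065/2)=0.152651; N=√[2·2·6·1]=4.898979
k∈{1,2} keeps every argument non-negative
  k=1: (−1)^0·4.8990/(2)·0.9883^3·0.1527^1 = +0.360923
  k=2: (−1)^1·4.8990/(2)·0.9883^1·0.1527^3 = -0.008611
d^2_{0,1}(0.3065) = +0.360923 -0.008611 = +0.352312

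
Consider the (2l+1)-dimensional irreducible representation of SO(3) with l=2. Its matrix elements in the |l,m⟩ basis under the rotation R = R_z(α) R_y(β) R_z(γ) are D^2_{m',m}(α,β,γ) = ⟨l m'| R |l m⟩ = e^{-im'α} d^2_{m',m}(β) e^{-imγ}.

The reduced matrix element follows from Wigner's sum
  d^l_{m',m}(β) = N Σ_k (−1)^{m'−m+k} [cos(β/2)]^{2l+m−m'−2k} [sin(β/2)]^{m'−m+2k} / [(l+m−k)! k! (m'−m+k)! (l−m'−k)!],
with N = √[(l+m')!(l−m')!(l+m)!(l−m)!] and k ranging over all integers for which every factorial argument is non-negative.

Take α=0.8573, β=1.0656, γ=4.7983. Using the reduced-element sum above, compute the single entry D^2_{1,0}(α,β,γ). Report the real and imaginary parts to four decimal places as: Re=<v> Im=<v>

Re=-0.3395 Im=0.3922

Split into d^2_{1,0}(β=1.0656) × two z-phases.
With c≡cos(β/2)=0.861388 and s≡sin(β/2)=0.507947, N=[6·1·2·2]^{1/2}=4.898979
k∈{0,1} keeps every argument non-negative
  k=0: (−1)^1·4.8990/(2)·0.8614^3·0.5079^1 = -0.795227
  k=1: (−1)^2·4.8990/(2)·0.8614^1·0.5079^3 = +0.276522
d^2_{1,0}(1.0656) = -0.795227 +0.276522 = -0.518704
D = (+0.654481-0.756078i)·(-0.518704)·(+1.000000+0.000000i) = -0.339482+0.392181i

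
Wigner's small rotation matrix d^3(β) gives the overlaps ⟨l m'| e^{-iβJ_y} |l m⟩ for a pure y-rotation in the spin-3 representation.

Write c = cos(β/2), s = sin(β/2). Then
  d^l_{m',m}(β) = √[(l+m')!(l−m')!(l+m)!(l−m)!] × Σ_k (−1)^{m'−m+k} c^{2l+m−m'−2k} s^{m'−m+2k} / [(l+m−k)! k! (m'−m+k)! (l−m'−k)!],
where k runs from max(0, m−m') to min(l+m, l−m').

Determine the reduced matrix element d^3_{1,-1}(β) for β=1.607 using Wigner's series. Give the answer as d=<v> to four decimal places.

d=-0.1739

d^3_{1,-1}(β=1.607) via Wigner's sum:
With c≡cos(β/2)=0.694192 and s≡sin(β/2)=0.719790, N=[24·2·2·24]^{1/2}=48.000000
k∈{0,1,2} keeps every argument non-negative
  k=0: (−1)^2·48.0000/(8)·0.6942^4·0.7198^2 = +0.721906
  k=1: (−1)^3·48.0000/(6)·0.6942^2·0.7198^4 = -1.034838
  k=2: (−1)^4·48.0000/(48)·0.6942^0·0.7198^6 = +0.139071
d^3_{1,-1}(1.607) = +0.721906 -1.034838 +0.139071 = -0.173861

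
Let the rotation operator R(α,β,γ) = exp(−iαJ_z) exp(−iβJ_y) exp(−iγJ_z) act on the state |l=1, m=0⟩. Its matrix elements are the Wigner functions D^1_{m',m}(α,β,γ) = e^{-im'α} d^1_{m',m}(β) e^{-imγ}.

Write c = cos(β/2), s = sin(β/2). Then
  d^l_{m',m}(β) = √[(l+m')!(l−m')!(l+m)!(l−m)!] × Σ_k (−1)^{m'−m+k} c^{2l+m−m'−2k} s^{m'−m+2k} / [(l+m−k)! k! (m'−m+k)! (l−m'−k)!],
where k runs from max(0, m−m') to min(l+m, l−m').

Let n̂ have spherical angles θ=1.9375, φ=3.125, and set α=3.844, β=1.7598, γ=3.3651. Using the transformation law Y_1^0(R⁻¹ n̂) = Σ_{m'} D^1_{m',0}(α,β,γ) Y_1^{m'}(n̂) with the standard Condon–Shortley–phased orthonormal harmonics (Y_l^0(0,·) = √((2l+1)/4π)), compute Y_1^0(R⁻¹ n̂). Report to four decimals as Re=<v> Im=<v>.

Re=0.3700 Im=0.0000

Need the full column D^1_{m',0} for m'=−1..1 at α=3.844, β=1.7598, γ=3.3651.
cos(β/2)=0.637228, sin(β/2)=0.770675
d^1_{-1,0}: single k=1 term ⇒ +0.694515;  D = -0.530115-0.448696i
d^1_{0,0}: k∈[0..1] ⇒ +0.406060 -0.593940 = -0.187880;  D = -0.187880+0.000000i
d^1_{1,0}: single k=0 term ⇒ -0.694515;  D = +0.530115-0.448696i
Y_1^{m'}(θ=1.9375,φ=3.125) and Σ D·Y over m':
  (-0.5301-0.4487i)·(-0.3225-0.0054i)  (-0.1879+0.0000i)·(-0.1752+0.0000i)  (+0.5301-0.4487i)·(+0.3225-0.0054i)
Y_1^0(R⁻¹ n̂) = +0.370014+0.000000i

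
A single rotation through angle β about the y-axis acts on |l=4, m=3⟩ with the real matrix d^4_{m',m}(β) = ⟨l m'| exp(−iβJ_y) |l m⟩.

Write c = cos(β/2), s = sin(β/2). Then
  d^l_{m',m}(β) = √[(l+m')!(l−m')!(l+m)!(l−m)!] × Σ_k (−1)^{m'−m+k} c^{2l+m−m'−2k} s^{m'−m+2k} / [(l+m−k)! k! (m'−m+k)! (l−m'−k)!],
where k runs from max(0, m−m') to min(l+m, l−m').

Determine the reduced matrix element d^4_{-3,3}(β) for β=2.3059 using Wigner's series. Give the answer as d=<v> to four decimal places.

d^4_{-3,3}(β=2.3059) via Wigner's sum:
c=cos(2.3059/2)=0.405793, s=sin(2.3059/2)=0.913965; N=√[1·5040·5040·1]=5040.000000
The bounds max(0,m−m')=6 and min(l+m,l−m')=7 give 2 terms
  k=6: (−1)^0·5040.0000/(720)·0.4058^2·0.9140^6 = +0.671869
  k=7: (−1)^1·5040.0000/(5040)·0.4058^0·0.9140^8 = -0.486896
d^4_{-3,3}(2.3059) = +0.671869 -0.486896 = +0.184973

d=0.1850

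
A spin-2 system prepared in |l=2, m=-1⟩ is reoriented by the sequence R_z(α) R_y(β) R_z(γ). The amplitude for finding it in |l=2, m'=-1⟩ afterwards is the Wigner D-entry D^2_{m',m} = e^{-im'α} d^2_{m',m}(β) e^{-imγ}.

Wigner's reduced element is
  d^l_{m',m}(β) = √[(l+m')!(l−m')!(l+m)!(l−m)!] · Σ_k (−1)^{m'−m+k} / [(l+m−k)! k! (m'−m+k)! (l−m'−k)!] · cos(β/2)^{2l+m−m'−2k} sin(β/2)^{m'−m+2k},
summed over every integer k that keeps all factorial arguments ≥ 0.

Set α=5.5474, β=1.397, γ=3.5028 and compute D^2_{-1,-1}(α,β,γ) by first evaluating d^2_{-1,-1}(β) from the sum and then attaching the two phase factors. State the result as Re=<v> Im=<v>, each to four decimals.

D^2_{-1,-1}(5.5474,1.397,3.5028) = e^{-i·-1·5.5474}·d^2_{-1,-1}(1.397)·e^{-i·-1·3.5028}. Compute d first:
With c≡cos(β/2)=0.765808 and s≡sin(β/2)=0.643070, N=[1·6·1·6]^{1/2}=6.000000
k∈{0,1} keeps every argument non-negative
  k=0: (−1)^0·6.0000/(6)·0.7658^4·0.6431^0 = +0.343937
  k=1: (−1)^1·6.0000/(2)·0.7658^2·0.6431^2 = -0.727573
d^2_{-1,-1}(1.397) = +0.343937 -0.727573 = -0.383636
Phases: e^{-i·(-1)·5.5474}=+0.741304-0.671170i, e^{-i·(-1)·3.5028}=-0.935471-0.353404i ⇒ D=+0.357036-0.140365i

Re=0.3570 Im=-0.1404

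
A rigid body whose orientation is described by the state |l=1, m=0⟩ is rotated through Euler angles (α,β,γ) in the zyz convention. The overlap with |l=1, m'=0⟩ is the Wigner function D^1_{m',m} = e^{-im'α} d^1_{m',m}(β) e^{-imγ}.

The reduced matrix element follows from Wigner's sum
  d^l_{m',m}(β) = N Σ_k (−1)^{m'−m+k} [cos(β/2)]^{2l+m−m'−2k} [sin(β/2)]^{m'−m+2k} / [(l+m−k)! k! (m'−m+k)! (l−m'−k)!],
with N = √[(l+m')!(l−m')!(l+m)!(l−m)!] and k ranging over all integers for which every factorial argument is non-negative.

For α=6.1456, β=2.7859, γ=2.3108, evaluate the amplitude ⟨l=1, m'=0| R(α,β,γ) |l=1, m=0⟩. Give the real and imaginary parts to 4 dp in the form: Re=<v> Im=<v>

Re=-0.9374 Im=0.0000

First d^1_{0,0}(β=2.7859), then the phase factors e^{-i(0)α} and e^{-i(0)γ}:
c=cos(2.7859/2)=0.176910, s=sin(2.7859/2)=0.984227; N=√[1·1·1·1]=1.000000
The bounds max(0,m−m')=0 and min(l+m,l−m')=1 give 2 terms
  k=0: (−1)^0·1.0000/(1)·0.1769^2·0.9842^0 = +0.031297
  k=1: (−1)^1·1.0000/(1)·0.1769^0·0.9842^2 = -0.968703
d^1_{0,0}(2.7859) = +0.031297 -0.968703 = -0.937406
Phases: e^{-i·(0)·6.1456}=+1.000000+0.000000i, e^{-i·(0)·2.3108}=+1.000000+0.000000i ⇒ D=-0.937406+0.000000i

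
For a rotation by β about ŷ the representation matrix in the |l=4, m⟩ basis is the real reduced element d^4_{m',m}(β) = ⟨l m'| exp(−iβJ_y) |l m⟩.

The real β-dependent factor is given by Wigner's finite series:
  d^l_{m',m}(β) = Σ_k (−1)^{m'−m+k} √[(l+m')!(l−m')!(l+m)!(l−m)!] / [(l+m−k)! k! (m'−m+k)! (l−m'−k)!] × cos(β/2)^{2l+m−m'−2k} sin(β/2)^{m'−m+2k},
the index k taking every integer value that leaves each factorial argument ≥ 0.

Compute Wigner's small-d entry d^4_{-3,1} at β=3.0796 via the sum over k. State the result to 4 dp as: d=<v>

d=-0.0076

d^4_{-3,1}(β=3.0796) via Wigner's sum:
Half-angle: c=0.030991, s=0.999520. N=√(1·5040·120·6)=1904.940944
Admissible k: 4..5 (factorial args all ≥0)
  k=4: (−1)^0·1904.9409/(144)·0.0310^4·0.9995^4 = +0.000012
  k=5: (−1)^1·1904.9409/(240)·0.0310^2·0.9995^6 = -0.007602
d^4_{-3,1}(3.0796) = +0.000012 -0.007602 = -0.007589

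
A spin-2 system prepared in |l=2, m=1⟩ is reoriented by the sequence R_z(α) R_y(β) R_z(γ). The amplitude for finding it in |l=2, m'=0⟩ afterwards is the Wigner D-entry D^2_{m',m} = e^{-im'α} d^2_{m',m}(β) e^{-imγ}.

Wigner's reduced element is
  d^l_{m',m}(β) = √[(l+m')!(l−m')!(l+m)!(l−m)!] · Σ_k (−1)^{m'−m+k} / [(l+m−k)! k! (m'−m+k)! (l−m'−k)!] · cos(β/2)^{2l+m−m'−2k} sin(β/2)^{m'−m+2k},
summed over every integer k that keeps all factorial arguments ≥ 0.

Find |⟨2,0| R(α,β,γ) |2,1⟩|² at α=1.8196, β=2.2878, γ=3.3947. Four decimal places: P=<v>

D^2_{0,1}(1.8196,2.2878,3.3947) = e^{-i·0·1.8196}·d^2_{0,1}(2.2878)·e^{-i·1·3.3947}. Compute d first:
c=cos(2.2878/2)=0.414048, s=sin(2.2878/2)=0.910255; N=√[2·2·6·1]=4.898979
Admissible k: 1..2 (factorial args all ≥0)
  k=1: (−1)^0·4.8990/(2)·0.4140^3·0.9103^1 = +0.158267
  k=2: (−1)^1·4.8990/(2)·0.4140^1·0.9103^3 = -0.764919
d^2_{0,1}(2.2878) = +0.158267 -0.764919 = -0.606652
|D^2_{0,1}|² = |d^2_{0,1}(β)|² = (-0.606652)² = 0.368027 (the z-rotation phases have unit modulus)

P=0.3680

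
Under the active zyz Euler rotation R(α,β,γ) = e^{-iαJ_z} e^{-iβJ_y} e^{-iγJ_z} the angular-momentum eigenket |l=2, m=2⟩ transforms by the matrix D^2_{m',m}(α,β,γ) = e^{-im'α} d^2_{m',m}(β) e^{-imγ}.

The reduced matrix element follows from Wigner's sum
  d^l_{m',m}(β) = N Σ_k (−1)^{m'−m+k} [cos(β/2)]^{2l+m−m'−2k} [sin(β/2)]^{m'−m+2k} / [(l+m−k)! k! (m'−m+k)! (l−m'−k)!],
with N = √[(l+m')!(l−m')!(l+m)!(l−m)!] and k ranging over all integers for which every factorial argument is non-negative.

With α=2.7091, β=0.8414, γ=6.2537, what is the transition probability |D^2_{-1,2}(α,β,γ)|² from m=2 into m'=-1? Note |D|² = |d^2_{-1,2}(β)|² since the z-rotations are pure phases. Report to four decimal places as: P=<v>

P=0.0155

D^2_{-1,2}(2.7091,0.8414,6.2537) = e^{-i·-1·2.7091}·d^2_{-1,2}(0.8414)·e^{-i·2·6.2537}. Compute d first:
Half-angle: c=0.912803, s=0.408400. N=√(1·6·24·1)=12.000000
k: max(0,(2)−(-1))=3 … min(2+(2),2−(-1))=3
  k=3: (−1)^0·12.0000/(6)·0.9128^1·0.4084^3 = +0.124355
d^2_{-1,2}(0.8414) = +0.124355
|D^2_{-1,2}|² = |d^2_{-1,2}(β)|² = (+0.124355)² = 0.015464 (the z-rotation phases have unit modulus)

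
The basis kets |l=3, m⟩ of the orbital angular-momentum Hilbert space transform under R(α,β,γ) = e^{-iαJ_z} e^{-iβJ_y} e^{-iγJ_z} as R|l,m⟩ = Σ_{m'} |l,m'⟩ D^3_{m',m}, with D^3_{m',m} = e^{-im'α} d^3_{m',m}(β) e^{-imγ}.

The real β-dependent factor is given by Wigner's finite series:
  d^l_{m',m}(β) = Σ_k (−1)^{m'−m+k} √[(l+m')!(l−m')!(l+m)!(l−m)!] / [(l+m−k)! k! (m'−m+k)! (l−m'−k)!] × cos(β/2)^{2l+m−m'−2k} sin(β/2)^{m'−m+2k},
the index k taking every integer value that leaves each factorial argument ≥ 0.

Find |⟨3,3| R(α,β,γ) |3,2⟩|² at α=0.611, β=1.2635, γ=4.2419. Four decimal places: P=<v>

P=0.2451

First d^3_{3,2}(β=1.2635), then the phase factors e^{-i(3)α} and e^{-i(2)γ}:
c=cos(1.2635/2)=0.806995, s=sin(1.2635/2)=0.590558; N=√[720·1·120·1]=293.938769
Admissible k: 0..0 (factorial args all ≥0)
  k=0: (−1)^1·293.9388/(120)·0.8070^5·0.5906^1 = -0.495100
d^3_{3,2}(1.2635) = -0.495100
|D^3_{3,2}|² = |d^3_{3,2}(β)|² = (-0.495100)² = 0.245124 (the z-rotation phases have unit modulus)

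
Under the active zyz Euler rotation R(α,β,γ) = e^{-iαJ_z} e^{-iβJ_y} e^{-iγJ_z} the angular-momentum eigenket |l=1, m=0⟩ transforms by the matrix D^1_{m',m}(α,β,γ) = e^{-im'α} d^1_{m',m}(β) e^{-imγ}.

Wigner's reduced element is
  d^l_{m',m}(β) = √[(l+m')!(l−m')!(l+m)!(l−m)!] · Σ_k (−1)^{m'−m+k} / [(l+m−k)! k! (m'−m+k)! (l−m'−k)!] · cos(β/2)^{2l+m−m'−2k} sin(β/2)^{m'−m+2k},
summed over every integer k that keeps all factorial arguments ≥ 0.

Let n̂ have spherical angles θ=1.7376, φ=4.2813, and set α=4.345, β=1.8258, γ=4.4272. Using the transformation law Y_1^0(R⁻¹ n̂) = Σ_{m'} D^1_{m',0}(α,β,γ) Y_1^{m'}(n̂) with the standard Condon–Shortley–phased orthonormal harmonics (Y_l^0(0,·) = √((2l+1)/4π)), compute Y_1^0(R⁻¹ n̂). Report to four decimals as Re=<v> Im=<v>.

Re=0.4858 Im=0.0000

Need the full column D^1_{m',0} for m'=−1..1 at α=4.345, β=1.8258, γ=4.4272.
cos(β/2)=0.611454, sin(β/2)=0.791280
d^1_{-1,0}: single k=1 term ⇒ +0.684241;  D = -0.245765-0.638580i
d^1_{0,0}: k∈[0..1] ⇒ +0.373876 -0.626124 = -0.252249;  D = -0.252249+0.000000i
d^1_{1,0}: single k=0 term ⇒ -0.684241;  D = +0.245765-0.638580i
Y_1^{m'}(θ=1.7376,φ=4.2813) and Σ D·Y over m':
  (-0.2458-0.6386i)·(-0.1424+0.3095i)  (-0.2522+0.0000i)·(-0.0811+0.0000i)  (+0.2458-0.6386i)·(+0.1424+0.3095i)
Y_1^0(R⁻¹ n̂) = +0.485758+0.000000i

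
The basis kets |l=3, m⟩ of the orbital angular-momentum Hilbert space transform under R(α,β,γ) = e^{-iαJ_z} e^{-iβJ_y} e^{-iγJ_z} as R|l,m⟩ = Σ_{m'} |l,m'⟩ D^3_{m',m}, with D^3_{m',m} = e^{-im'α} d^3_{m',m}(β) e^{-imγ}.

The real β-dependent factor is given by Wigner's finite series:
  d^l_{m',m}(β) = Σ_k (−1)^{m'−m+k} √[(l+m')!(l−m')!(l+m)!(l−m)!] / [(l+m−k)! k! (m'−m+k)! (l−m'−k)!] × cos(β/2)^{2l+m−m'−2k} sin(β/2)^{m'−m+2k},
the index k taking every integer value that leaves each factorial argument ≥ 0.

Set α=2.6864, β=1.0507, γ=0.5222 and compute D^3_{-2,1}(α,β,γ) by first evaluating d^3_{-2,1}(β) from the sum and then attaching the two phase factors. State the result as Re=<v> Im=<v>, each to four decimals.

Re=0.0592 Im=-0.4257

Split into d^3_{-2,1}(β=1.0507) × two z-phases.
With c≡cos(β/2)=0.865148 and s≡sin(β/2)=0.501516, N=[1·120·24·2]^{1/2}=75.894664
k∈{3,4} keeps every argument non-negative
  k=3: (−1)^0·75.8947/(12)·0.8651^3·0.5015^3 = +0.516602
  k=4: (−1)^1·75.8947/(24)·0.8651^1·0.5015^5 = -0.086799
d^3_{-2,1}(1.0507) = +0.516602 -0.086799 = +0.429803
Phases: e^{-i·(-2)·2.6864}=+0.613442-0.789740i, e^{-i·(1)·0.5222}=+0.866724-0.498788i ⇒ D=+0.059215-0.425704i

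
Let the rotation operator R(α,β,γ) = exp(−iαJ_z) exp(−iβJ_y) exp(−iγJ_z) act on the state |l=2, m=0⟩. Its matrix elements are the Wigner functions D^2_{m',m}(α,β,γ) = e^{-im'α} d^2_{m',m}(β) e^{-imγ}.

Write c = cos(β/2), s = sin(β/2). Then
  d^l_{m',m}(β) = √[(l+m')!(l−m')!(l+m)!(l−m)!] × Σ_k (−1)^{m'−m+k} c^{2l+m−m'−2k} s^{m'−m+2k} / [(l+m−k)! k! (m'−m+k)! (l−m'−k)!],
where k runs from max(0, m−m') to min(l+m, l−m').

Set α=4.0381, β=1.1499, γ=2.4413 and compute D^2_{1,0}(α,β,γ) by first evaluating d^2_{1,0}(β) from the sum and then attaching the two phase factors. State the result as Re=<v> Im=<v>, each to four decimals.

Re=0.2852 Im=-0.3568

Split into d^2_{1,0}(β=1.1499) × two z-phases.
With c≡cos(β/2)=0.839219 and s≡sin(β/2)=0.543793, N=[6·1·2·2]^{1/2}=4.898979
k∈{0,1} keeps every argument non-negative
  k=0: (−1)^1·4.8990/(2)·0.8392^3·0.5438^1 = -0.787292
  k=1: (−1)^2·4.8990/(2)·0.8392^1·0.5438^3 = +0.330561
d^2_{1,0}(1.1499) = -0.787292 +0.330561 = -0.456731
Phases: e^{-i·(1)·4.0381}=-0.624342+0.781151i, e^{-i·(0)·2.4413}=+1.000000+0.000000i ⇒ D=+0.285156-0.356776i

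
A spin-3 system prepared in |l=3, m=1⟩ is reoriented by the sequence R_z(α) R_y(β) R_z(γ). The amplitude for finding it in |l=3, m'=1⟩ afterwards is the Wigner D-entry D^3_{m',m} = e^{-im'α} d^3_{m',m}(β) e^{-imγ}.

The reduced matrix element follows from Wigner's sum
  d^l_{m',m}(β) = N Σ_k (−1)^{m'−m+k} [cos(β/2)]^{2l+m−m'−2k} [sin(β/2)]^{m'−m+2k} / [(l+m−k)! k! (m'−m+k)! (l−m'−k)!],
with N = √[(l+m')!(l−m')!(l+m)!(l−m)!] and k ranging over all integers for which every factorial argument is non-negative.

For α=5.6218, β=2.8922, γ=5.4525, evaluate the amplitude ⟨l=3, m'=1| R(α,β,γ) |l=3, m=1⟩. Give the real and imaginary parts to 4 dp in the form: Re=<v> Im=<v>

D^3_{1,1}(5.6218,2.8922,5.4525) = e^{-i·1·5.6218}·d^3_{1,1}(2.8922)·e^{-i·1·5.4525}. Compute d first:
c=cos(2.8922/2)=0.124373, s=sin(2.8922/2)=0.992235; N=√[24·2·24·2]=48.000000
The bounds max(0,m−m')=0 and min(l+m,l−m')=2 give 3 terms
  k=0: (−1)^0·48.0000/(48)·0.1244^6·0.9922^0 = +0.000004
  k=1: (−1)^1·48.0000/(6)·0.1244^4·0.9922^2 = -0.001885
  k=2: (−1)^2·48.0000/(8)·0.1244^2·0.9922^4 = +0.089963
d^3_{1,1}(2.8922) = +0.000004 -0.001885 +0.089963 = +0.088082
D = (+0.789142+0.614211i)·(+0.088082)·(+0.674370+0.738394i) = +0.006927+0.087810i

Re=0.0069 Im=0.0878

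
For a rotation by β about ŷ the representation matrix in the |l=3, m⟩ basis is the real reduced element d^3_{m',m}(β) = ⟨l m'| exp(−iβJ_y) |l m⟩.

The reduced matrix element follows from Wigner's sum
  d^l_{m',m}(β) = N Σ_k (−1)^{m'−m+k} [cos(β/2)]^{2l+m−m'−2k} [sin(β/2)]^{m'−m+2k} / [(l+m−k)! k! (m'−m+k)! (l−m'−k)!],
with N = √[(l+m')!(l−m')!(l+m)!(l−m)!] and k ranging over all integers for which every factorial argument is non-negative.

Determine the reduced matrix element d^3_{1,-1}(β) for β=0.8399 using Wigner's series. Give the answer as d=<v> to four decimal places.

d^3_{1,-1}(β=0.8399) via Wigner's sum:
Half-angle: c=0.913109, s=0.407715. N=√(24·2·2·24)=48.000000
Admissible k: 0..2 (factorial args all ≥0)
  k=0: (−1)^2·48.0000/(8)·0.9131^4·0.4077^2 = +0.693354
  k=1: (−1)^3·48.0000/(6)·0.9131^2·0.4077^4 = -0.184315
  k=2: (−1)^4·48.0000/(48)·0.9131^0·0.4077^6 = +0.004593
d^3_{1,-1}(0.8399) = +0.693354 -0.184315 +0.004593 = +0.513633

d=0.5136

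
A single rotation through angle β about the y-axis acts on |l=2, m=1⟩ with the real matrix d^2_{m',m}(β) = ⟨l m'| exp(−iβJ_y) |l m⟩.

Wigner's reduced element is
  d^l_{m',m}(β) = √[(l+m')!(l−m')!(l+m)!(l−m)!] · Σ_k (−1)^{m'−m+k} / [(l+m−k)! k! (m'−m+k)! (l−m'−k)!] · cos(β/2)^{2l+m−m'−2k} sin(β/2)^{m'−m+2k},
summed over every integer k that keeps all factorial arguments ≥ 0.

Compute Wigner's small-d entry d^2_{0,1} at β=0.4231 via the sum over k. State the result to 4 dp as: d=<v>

d^2_{0,1}(β=0.4231) via Wigner's sum:
Half-angle: c=0.977707, s=0.209976. N=√(2·2·6·1)=4.898979
k: max(0,(1)−(0))=1 … min(2+(1),2−(0))=2
  k=1: (−1)^0·4.8990/(2)·0.9777^3·0.2100^1 = +0.480696
  k=2: (−1)^1·4.8990/(2)·0.9777^1·0.2100^3 = -0.022171
d^2_{0,1}(0.4231) = +0.480696 -0.022171 = +0.458524

d=0.4585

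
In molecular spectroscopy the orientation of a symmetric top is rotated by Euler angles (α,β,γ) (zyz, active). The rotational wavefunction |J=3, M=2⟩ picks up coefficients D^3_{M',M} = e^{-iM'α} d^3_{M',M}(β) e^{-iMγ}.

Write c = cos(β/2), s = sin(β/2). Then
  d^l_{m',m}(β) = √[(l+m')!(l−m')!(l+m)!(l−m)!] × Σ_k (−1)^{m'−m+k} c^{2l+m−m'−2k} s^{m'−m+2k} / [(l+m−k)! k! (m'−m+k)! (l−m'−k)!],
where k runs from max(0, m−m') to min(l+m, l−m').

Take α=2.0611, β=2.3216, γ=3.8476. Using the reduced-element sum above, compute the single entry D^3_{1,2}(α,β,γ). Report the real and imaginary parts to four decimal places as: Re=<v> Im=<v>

Re=0.2646 Im=-0.0911

First d^3_{1,2}(β=2.3216), then the phase factors e^{-i(1)α} and e^{-i(2)γ}:
Half-angle: c=0.398606, s=0.917122. N=√(24·2·120·1)=75.894664
k∈{1,2} keeps every argument non-negative
  k=1: (−1)^0·75.8947/(24)·0.3986^5·0.9171^1 = +0.029184
  k=2: (−1)^1·75.8947/(12)·0.3986^3·0.9171^3 = -0.308989
d^3_{1,2}(2.3216) = +0.029184 -0.308989 = -0.279805
D = (-0.470894-0.882190i)·(-0.279805)·(+0.158115-0.987421i) = +0.264569-0.091072i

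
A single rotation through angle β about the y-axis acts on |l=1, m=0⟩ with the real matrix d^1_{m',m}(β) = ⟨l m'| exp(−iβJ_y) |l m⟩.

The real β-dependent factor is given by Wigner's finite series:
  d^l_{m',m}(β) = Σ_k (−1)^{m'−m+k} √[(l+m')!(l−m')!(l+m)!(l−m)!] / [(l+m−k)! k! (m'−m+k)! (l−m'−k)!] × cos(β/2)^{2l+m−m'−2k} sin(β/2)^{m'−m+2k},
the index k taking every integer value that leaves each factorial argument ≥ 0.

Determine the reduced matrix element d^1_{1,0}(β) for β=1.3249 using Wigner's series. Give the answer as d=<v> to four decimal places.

d^1_{1,0}(β=1.3249) via Wigner's sum:
Half-angle: c=0.788488, s=0.615050. N=√(2·1·1·1)=1.414214
k: max(0,(0)−(1))=0 … min(1+(0),1−(1))=0
  k=0: (−1)^1·1.4142/(1)·0.7885^1·0.6151^1 = -0.685837
d^1_{1,0}(1.3249) = -0.685837

d=-0.6858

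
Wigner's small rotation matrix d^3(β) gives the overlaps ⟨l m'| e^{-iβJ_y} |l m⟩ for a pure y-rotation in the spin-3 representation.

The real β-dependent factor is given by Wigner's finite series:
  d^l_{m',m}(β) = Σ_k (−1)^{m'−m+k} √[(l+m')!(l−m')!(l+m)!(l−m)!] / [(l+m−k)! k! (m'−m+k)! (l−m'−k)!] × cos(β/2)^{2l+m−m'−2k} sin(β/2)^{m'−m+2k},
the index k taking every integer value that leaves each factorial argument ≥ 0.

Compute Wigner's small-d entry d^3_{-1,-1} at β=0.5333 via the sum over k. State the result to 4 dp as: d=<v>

d=0.3517

d^3_{-1,-1}(β=0.5333) via Wigner's sum:
With c≡cos(β/2)=0.964659 and s≡sin(β/2)=0.263501, N=[2·24·2·24]^{1/2}=48.000000
Admissible k: 0..2 (factorial args all ≥0)
  k=0: (−1)^0·48.0000/(48)·0.9647^6·0.2635^0 = +0.805829
  k=1: (−1)^1·48.0000/(6)·0.9647^4·0.2635^2 = -0.481006
  k=2: (−1)^2·48.0000/(8)·0.9647^2·0.2635^4 = +0.026917
d^3_{-1,-1}(0.5333) = +0.805829 -0.481006 +0.026917 = +0.351740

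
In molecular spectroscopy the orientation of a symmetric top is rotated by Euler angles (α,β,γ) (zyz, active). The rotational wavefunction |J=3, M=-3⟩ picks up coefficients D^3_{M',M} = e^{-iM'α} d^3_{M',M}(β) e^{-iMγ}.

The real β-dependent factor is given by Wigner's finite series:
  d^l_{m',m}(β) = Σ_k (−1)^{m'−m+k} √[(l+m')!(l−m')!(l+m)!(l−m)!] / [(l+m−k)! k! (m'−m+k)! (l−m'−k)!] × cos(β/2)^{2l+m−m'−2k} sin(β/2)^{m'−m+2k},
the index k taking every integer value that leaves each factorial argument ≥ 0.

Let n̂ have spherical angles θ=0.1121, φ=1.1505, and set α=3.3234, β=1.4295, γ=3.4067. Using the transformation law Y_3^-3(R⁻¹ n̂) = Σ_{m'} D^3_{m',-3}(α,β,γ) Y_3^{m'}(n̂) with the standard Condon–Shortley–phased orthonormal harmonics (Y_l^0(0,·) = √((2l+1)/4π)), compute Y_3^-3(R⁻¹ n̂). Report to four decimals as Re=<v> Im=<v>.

Need the full column D^3_{m',-3} for m'=−3..3 at α=3.3234, β=1.4295, γ=3.4067.
cos(β/2)=0.755257, sin(β/2)=0.655429
d^3_{-3,-3}: single k=0 term ⇒ +0.185596;  D = +0.042321+0.180707i
d^3_{-2,-3}: single k=0 term ⇒ -0.394526;  D = +0.157934+0.361535i
d^3_{-1,-3}: single k=0 term ⇒ +0.541347;  D = +0.302832+0.448720i
d^3_{0,-3}: single k=0 term ⇒ -0.542470;  D = +0.379759+0.387372i
d^3_{1,-3}: single k=0 term ⇒ +0.407696;  D = +0.333345+0.234729i
d^3_{2,-3}: single k=0 term ⇒ -0.223768;  D = +0.203238+0.093629i
d^3_{3,-3}: single k=0 term ⇒ +0.079278;  D = +0.076815+0.019606i
Y_3^{m'}(θ=0.1121,φ=1.1505) and Σ D·Y over m':
  (+0.0423+0.1807i)·(-0.0006+0.0002i)  (+0.1579+0.3615i)·(-0.0085-0.0095i)  (+0.3028+0.4487i)·(+0.0581-0.1300i)  (+0.3798+0.3874i)·(+0.7185+0.0000i)  (+0.3333+0.2347i)·(-0.0581-0.1300i)  (+0.2032+0.0936i)·(-0.0085+0.0095i)  (+0.0768+0.0196i)·(+0.0006+0.0002i)
Y_3^-3(R⁻¹ n̂) = +0.359351+0.204567i

Re=0.3594 Im=0.2046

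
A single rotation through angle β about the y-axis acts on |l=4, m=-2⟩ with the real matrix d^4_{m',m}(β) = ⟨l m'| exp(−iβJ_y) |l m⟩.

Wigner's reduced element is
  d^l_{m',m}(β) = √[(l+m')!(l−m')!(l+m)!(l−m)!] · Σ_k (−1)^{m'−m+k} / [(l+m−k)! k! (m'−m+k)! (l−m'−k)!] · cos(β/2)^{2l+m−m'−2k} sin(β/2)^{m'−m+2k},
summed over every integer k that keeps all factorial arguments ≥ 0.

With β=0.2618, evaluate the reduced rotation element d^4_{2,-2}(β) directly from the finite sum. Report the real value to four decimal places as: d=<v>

d^4_{2,-2}(β=0.2618) via Wigner's sum:
Half-angle: c=0.991445, s=0.130526. N=√(720·2·2·720)=1440.000000
k∈{0,1,2} keeps every argument non-negative
  k=0: (−1)^4·1440.0000/(96)·0.9914^4·0.1305^4 = +0.004207
  k=1: (−1)^5·1440.0000/(120)·0.9914^2·0.1305^6 = -0.000058
  k=2: (−1)^6·1440.0000/(1440)·0.9914^0·0.1305^8 = +0.000000
d^4_{2,-2}(0.2618) = +0.004207 -0.000058 +0.000000 = +0.004149

d=0.0041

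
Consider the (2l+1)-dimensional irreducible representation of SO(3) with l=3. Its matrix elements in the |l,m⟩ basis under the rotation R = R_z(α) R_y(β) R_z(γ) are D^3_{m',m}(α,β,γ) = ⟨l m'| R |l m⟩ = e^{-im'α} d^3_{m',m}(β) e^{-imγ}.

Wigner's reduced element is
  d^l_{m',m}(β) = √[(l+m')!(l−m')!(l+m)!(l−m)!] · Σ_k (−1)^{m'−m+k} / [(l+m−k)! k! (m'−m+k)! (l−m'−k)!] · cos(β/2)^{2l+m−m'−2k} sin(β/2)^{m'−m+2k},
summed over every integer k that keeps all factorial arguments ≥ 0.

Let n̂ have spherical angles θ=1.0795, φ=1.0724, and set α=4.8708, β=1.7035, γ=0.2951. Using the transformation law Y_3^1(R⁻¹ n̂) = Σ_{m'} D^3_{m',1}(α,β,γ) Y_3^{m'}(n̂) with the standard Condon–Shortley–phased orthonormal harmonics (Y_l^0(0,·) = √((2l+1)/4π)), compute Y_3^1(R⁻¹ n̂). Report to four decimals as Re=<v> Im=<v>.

Re=0.1208 Im=-0.3726

Need the full column D^3_{m',1} for m'=−3..3 at α=4.8708, β=1.7035, γ=0.2951.
cos(β/2)=0.658667, sin(β/2)=0.752434
d^3_{-3,1}: single k=4 term ⇒ +0.538582;  D = -0.096493+0.529868i
d^3_{-2,1}: k∈[3..4] ⇒ +0.769900 -0.502353 = +0.267547;  D = -0.267484-0.005811i
d^3_{-1,1}: k∈[2..4] ⇒ +0.639371 -1.112491 +0.181473 = -0.291647;  D = +0.039741+0.288927i
d^3_{0,1}: k∈[1..3] ⇒ +0.323139 -1.265074 +0.550300 = -0.391635;  D = -0.374706+0.113901i
d^3_{1,1}: k∈[0..2] ⇒ +0.081658 -0.852495 +0.834368 = +0.063531;  D = +0.027835+0.057109i
d^3_{2,1}: k∈[0..1] ⇒ -0.294985 +0.769900 = +0.474915;  D = -0.388740+0.272811i
d^3_{3,1}: single k=0 term ⇒ +0.412712;  D = -0.287402-0.296195i
Y_3^{m'}(θ=1.0795,φ=1.0724) and Σ D·Y over m':
  (-0.0965+0.5299i)·(-0.2852+0.0216i)  (-0.2675-0.0058i)·(-0.2035-0.3148i)  (+0.0397+0.2889i)·(+0.0154-0.0282i)  (-0.3747+0.1139i)·(-0.3322+0.0000i)  (+0.0278+0.0571i)·(-0.0154-0.0282i)  (-0.3887+0.2728i)·(-0.2035+0.3148i)  (-0.2874-0.2962i)·(+0.2852+0.0216i)
Y_3^1(R⁻¹ n̂) = +0.120821-0.372570i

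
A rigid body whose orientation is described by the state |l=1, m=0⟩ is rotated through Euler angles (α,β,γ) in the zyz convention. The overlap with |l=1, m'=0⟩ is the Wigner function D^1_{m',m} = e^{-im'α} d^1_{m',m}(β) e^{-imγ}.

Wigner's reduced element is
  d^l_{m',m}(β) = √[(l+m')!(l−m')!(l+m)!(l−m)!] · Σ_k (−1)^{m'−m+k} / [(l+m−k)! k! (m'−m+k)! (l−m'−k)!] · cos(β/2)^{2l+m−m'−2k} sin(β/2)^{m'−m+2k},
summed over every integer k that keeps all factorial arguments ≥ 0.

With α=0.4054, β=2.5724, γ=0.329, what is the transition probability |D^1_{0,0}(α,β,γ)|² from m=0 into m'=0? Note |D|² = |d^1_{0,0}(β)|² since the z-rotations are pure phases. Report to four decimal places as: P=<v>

P=0.7095

D^1_{0,0}(0.4054,2.5724,0.329) = e^{-i·0·0.4054}·d^1_{0,0}(2.5724)·e^{-i·0·0.329}. Compute d first:
Half-angle: c=0.280770, s=0.959775. N=√(1·1·1·1)=1.000000
k∈{0,1} keeps every argument non-negative
  k=0: (−1)^0·1.0000/(1)·0.2808^2·0.9598^0 = +0.078832
  k=1: (−1)^1·1.0000/(1)·0.2808^0·0.9598^2 = -0.921168
d^1_{0,0}(2.5724) = +0.078832 -0.921168 = -0.842336
|D^1_{0,0}|² = |d^1_{0,0}(β)|² = (-0.842336)² = 0.709531 (the z-rotation phases have unit modulus)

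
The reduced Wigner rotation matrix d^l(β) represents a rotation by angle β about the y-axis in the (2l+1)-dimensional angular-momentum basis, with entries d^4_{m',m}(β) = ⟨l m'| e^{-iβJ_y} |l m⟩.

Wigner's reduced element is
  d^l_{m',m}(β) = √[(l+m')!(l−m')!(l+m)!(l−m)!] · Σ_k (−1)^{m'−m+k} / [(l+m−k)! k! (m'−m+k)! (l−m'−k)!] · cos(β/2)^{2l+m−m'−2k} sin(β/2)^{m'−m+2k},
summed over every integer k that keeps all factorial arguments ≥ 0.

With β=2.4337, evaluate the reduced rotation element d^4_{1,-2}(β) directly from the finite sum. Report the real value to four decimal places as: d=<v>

d^4_{1,-2}(β=2.4337) via Wigner's sum:
Half-angle: c=0.346602, s=0.938012. N=√(120·6·2·720)=1018.233765
k: max(0,(-2)−(1))=0 … min(4+(-2),4−(1))=2
  k=0: (−1)^3·1018.2338/(72)·0.3466^5·0.9380^3 = -0.058384
  k=1: (−1)^4·1018.2338/(48)·0.3466^3·0.9380^5 = +0.641420
  k=2: (−1)^5·1018.2338/(240)·0.3466^1·0.9380^7 = -0.939565
d^4_{1,-2}(2.4337) = -0.058384 +0.641420 -0.939565 = -0.356530

d=-0.3565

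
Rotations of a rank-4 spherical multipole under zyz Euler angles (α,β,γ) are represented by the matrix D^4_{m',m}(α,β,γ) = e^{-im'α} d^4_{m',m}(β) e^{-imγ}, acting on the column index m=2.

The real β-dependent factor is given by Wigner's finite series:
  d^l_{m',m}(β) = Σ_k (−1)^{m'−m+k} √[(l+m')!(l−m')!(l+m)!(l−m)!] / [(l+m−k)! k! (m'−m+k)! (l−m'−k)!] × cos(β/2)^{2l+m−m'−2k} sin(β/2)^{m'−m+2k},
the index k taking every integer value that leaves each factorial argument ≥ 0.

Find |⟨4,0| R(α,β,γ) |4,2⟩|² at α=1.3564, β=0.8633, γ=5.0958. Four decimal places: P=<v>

P=0.1996

Split into d^4_{0,2}(β=0.8633) × two z-phases.
With c≡cos(β/2)=0.908277 and s≡sin(β/2)=0.418370, N=[24·24·720·2]^{1/2}=910.735966
Admissible k: 2..4 (factorial args all ≥0)
  k=2: (−1)^0·910.7360/(96)·0.9083^6·0.4184^2 = +0.932291
  k=3: (−1)^1·910.7360/(36)·0.9083^4·0.4184^4 = -0.527479
  k=4: (−1)^2·910.7360/(96)·0.9083^2·0.4184^6 = +0.041968
d^4_{0,2}(0.8633) = +0.932291 -0.527479 +0.041968 = +0.446780
|D^4_{0,2}|² = |d^4_{0,2}(β)|² = (+0.446780)² = 0.199613 (the z-rotation phases have unit modulus)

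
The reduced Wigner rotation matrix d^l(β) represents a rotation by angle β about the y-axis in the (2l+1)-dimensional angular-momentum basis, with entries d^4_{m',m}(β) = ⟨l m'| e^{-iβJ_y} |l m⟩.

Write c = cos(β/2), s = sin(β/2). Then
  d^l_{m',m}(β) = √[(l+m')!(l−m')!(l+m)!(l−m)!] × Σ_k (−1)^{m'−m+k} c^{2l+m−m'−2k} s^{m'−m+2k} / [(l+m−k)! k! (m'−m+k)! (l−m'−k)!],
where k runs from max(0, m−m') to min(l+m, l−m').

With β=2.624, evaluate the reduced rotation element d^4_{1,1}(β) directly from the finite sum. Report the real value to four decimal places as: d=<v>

d^4_{1,1}(β=2.624) via Wigner's sum:
With c≡cos(β/2)=0.255917 and s≡sin(β/2)=0.966699, N=[120·6·120·6]^{1/2}=720.000000
k: max(0,(1)−(1))=0 … min(4+(1),4−(1))=3
  k=0: (−1)^0·720.0000/(720)·0.2559^8·0.9667^0 = +0.000018
  k=1: (−1)^1·720.0000/(48)·0.2559^6·0.9667^2 = -0.003938
  k=2: (−1)^2·720.0000/(24)·0.2559^4·0.9667^4 = +0.112379
  k=3: (−1)^3·720.0000/(72)·0.2559^2·0.9667^6 = -0.534497
d^4_{1,1}(2.624) = +0.000018 -0.003938 +0.112379 -0.534497 = -0.426038

d=-0.4260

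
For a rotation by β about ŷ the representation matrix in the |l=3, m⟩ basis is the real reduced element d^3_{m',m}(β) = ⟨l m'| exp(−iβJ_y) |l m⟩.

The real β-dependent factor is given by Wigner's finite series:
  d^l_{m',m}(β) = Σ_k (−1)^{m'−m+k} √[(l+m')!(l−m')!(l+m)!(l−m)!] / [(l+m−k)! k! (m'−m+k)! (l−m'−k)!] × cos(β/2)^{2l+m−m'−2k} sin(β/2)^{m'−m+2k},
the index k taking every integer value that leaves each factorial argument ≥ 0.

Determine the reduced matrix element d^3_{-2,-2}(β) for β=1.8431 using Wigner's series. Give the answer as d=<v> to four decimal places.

d=-0.3750

d^3_{-2,-2}(β=1.8431) via Wigner's sum:
With c≡cos(β/2)=0.604586 and s≡sin(β/2)=0.796540, N=[1·120·1·120]^{1/2}=120.000000
The bounds max(0,m−m')=0 and min(l+m,l−m')=1 give 2 terms
  k=0: (−1)^0·120.0000/(120)·0.6046^6·0.7965^0 = +0.048837
  k=1: (−1)^1·120.0000/(24)·0.6046^4·0.7965^2 = -0.423856
d^3_{-2,-2}(1.8431) = +0.048837 -0.423856 = -0.375019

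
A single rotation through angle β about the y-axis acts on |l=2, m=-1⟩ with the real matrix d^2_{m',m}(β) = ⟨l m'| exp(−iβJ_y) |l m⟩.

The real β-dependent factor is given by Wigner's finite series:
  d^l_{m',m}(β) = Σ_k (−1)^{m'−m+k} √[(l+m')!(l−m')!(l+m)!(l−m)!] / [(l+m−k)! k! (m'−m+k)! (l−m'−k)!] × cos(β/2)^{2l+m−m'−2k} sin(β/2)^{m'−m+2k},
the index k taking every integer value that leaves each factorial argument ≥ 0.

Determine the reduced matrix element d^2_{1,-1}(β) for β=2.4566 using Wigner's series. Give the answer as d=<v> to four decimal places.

d^2_{1,-1}(β=2.4566) via Wigner's sum:
c=cos(2.4566/2)=0.335839, s=sin(2.4566/2)=0.941919; N=√[6·1·1·6]=6.000000
Admissible k: 0..1 (factorial args all ≥0)
  k=0: (−1)^2·6.0000/(2)·0.3358^2·0.9419^2 = +0.300201
  k=1: (−1)^3·6.0000/(6)·0.3358^0·0.9419^4 = -0.787145
d^2_{1,-1}(2.4566) = +0.300201 -0.787145 = -0.486944

d=-0.4869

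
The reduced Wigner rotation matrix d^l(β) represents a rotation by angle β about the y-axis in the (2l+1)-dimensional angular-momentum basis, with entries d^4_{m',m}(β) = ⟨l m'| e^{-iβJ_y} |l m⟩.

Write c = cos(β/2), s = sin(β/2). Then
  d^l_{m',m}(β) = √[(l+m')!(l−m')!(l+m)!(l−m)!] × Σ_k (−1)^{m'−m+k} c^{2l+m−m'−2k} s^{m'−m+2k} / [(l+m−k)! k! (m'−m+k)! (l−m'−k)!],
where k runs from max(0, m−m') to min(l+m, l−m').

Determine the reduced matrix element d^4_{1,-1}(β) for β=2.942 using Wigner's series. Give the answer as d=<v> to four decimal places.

d^4_{1,-1}(β=2.942) via Wigner's sum:
With c≡cos(β/2)=0.099631 and s≡sin(β/2)=0.995024, N=[120·6·6·120]^{1/2}=720.000000
k: max(0,(-1)−(1))=0 … min(4+(-1),4−(1))=3
  k=0: (−1)^2·720.0000/(72)·0.0996^6·0.9950^2 = +0.000010
  k=1: (−1)^3·720.0000/(24)·0.0996^4·0.9950^4 = -0.002898
  k=2: (−1)^4·720.0000/(48)·0.0996^2·0.9950^6 = +0.144504
  k=3: (−1)^5·720.0000/(720)·0.0996^0·0.9950^8 = -0.960882
d^4_{1,-1}(2.942) = +0.000010 -0.002898 +0.144504 -0.960882 = -0.819266

d=-0.8193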